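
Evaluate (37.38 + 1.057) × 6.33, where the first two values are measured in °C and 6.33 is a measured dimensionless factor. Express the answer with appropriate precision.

37.38 °C + 1.057 °C = 38.437 °C; the sum is limited to 2 decimal places (4 s.f.).
Carrying full precision, 38.437 × 6.33 = 243.30621 °C; 6.33 has 3 s.f., so the result keeps min(4, 3) = 3 s.f.
Rounded to 3 significant figures: 2.43 × 10² °C.

2.43 × 10² °C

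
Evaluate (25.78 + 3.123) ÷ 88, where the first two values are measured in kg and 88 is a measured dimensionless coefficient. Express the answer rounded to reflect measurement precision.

0.33 kg

25.78 kg + 3.123 kg = 28.903 kg; the sum is limited to 2 decimal places (4 s.f.).
Carrying full precision, 28.903 ÷ 88 = 0.328443181818… kg; 88 has 2 s.f., so the result keeps min(4, 2) = 2 s.f.
Rounded to 2 significant figures: 0.33 kg.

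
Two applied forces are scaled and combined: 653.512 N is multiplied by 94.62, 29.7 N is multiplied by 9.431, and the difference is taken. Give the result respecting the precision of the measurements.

653.512 × 94.62 = 61835.30544 → 6.184 × 10^4 N (4 s.f., last digit at the 10^1 place).
29.7 × 9.431 = 280.1007 → 2.80 × 10^2 N (3 s.f., last digit at the 10^0 place).
Difference: 61555.20474 N; keep the coarser place, 10^1.
Result: 6.156 × 10^4 N.

6.156 × 10^4 N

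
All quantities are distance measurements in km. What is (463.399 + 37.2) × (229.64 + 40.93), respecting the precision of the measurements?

1.354 × 10^5 km²

463.399 + 37.2 = 500.599, limited to 1 d.p. → 4 s.f.; 229.64 + 40.93 = 270.57, limited to 2 d.p. → 5 s.f.
Carrying full precision, 500.599 × 270.57 = 135447.07143; keep min(4, 5) = 4 s.f.
Rounded to 4 significant figures: 1.354 × 10^5 km².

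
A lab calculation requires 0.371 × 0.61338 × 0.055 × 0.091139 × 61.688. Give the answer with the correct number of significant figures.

0.371 × 0.61338 × 0.055 × 0.091139 × 61.688 = 0.0703673440814…
Multiplication/division keeps the fewest significant figures: 0.371 → 3 s.f., 0.61338 → 5 s.f., 0.055 → 2 s.f., 0.091139 → 5 s.f., 61.688 → 5 s.f.; limit is 2.
Rounded to 2 significant figures: 0.070.

0.070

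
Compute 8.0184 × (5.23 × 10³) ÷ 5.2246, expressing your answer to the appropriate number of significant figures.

8.03 × 10³

8.0184 × (5.23 × 10³) ÷ 5.2246 = 8026.68759331…
Multiplication/division keeps the fewest significant figures: 8.0184 → 5 s.f., 5.23 × 10³ → 3 s.f., 5.2246 → 5 s.f.; limit is 3.
Rounded to 3 significant figures: 8.03 × 10³.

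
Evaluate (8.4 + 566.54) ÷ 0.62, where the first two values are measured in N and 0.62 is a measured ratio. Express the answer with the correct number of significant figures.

9.3 × 10² N

8.4 N + 566.54 N = 574.94 N; the sum is limited to 1 decimal place (4 s.f.).
Carrying full precision, 574.94 ÷ 0.62 = 927.322580645… N; 0.62 has 2 s.f., so the result keeps min(4, 2) = 2 s.f.
Rounded to 2 significant figures: 9.3 × 10² N.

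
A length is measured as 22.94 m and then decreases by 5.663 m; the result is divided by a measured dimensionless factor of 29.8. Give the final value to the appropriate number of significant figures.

22.94 m − 5.663 m = 17.277 m; the difference is limited to 2 decimal places (4 s.f.).
Carrying full precision, 17.277 ÷ 29.8 = 0.579765100671… m; 29.8 has 3 s.f., so the result keeps min(4, 3) = 3 s.f.
Rounded to 3 significant figures: 0.580 m.

0.580 m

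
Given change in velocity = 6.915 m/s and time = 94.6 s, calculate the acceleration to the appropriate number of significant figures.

acceleration = 6.915 m/s ÷ 94.6 s = 0.0730972515856… m/s².
6.915 has 4 significant figures; 94.6 has 3.
Division/multiplication keeps the fewest: 3 significant figures.
Rounded: 0.0731 m/s².

0.0731 m/s²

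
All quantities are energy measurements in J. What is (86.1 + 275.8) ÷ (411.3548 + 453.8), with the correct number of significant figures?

0.4183

86.1 + 275.8 = 361.9, limited to 1 d.p. → 4 s.f.; 411.3548 + 453.8 = 865.1548, limited to 1 d.p. → 4 s.f.
Carrying full precision, 361.9 ÷ 865.1548 = 0.418306642927…; keep min(4, 4) = 4 s.f.
Rounded to 4 significant figures: 0.4183.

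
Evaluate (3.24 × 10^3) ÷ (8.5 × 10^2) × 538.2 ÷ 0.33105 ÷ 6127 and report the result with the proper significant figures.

(3.24 × 10^3) ÷ (8.5 × 10^2) × 538.2 ÷ 0.33105 ÷ 6127 = 1.01141247349…
Multiplication/division keeps the fewest significant figures: 3.24 × 10^3 → 3 s.f., 8.5 × 10^2 → 2 s.f., 538.2 → 4 s.f., 0.33105 → 5 s.f., 6127 → 4 s.f.; limit is 2.
Rounded to 2 significant figures: 1.0.

1.0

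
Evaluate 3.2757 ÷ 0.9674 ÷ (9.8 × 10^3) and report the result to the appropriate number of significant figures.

3.5 × 10^-4

3.2757 ÷ 0.9674 ÷ (9.8 × 10^3) = 0.000345519022163…
Multiplication/division keeps the fewest significant figures: 3.2757 → 5 s.f., 0.9674 → 4 s.f., 9.8 × 10^3 → 2 s.f.; limit is 2.
Rounded to 2 significant figures: 3.5 × 10^-4.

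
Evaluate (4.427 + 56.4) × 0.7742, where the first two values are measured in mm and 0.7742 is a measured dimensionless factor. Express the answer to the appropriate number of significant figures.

47.1 mm

4.427 mm + 56.4 mm = 60.827 mm; the sum is limited to 1 decimal place (3 s.f.).
Carrying full precision, 60.827 × 0.7742 = 47.0922634 mm; 0.7742 has 4 s.f., so the result keeps min(3, 4) = 3 s.f.
Rounded to 3 significant figures: 47.1 mm.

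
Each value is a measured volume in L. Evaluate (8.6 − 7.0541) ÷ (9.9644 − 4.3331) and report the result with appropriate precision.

8.6 − 7.0541 = 1.5459, limited to 1 d.p. → 2 s.f.; 9.9644 − 4.3331 = 5.6313, limited to 4 d.p. → 5 s.f.
Carrying full precision, 1.5459 ÷ 5.6313 = 0.274519205157…; keep min(2, 5) = 2 s.f.
Rounded to 2 significant figures: 0.27.

0.27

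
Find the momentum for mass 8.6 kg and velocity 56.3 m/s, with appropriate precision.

momentum = 8.6 kg × 56.3 m/s = 484.18 kg·m/s.
8.6 has 2 significant figures; 56.3 has 3.
Division/multiplication keeps the fewest: 2 significant figures.
Rounded: 4.8 × 10^2 kg·m/s.

4.8 × 10^2 kg·m/s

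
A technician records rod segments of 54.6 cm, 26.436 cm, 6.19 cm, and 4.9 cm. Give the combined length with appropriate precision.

92.1 cm

54.6 cm + 26.436 cm + 6.19 cm + 4.9 cm = 92.126 cm.
Addition/subtraction keeps the fewest decimal places: 54.6 → 1 decimal place, 26.436 → 3 decimal places, 6.19 → 2 decimal places, 4.9 → 1 decimal place; limit is 1.
Rounded to 1 decimal place: 92.1 cm.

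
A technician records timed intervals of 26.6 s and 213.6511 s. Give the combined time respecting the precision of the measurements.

26.6 s + 213.6511 s = 240.2511 s.
Addition/subtraction keeps the fewest decimal places: 26.6 → 1 decimal place, 213.6511 → 4 decimal places; limit is 1.
Rounded to 1 decimal place: 240.3 s.

240.3 s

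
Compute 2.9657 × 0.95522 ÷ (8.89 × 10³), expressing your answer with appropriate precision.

2.9657 × 0.95522 ÷ (8.89 × 10³) = 0.000318660962205…
Multiplication/division keeps the fewest significant figures: 2.9657 → 5 s.f., 0.95522 → 5 s.f., 8.89 × 10³ → 3 s.f.; limit is 3.
Rounded to 3 significant figures: 3.19 × 10⁻⁴.

3.19 × 10⁻⁴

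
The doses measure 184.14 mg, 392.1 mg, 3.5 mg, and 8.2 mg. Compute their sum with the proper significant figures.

184.14 mg + 392.1 mg + 3.5 mg + 8.2 mg = 587.94 mg.
Addition/subtraction keeps the fewest decimal places: 184.14 → 2 decimal places, 392.1 → 1 decimal place, 3.5 → 1 decimal place, 8.2 → 1 decimal place; limit is 1.
Rounded to 1 decimal place: 587.9 mg.

587.9 mg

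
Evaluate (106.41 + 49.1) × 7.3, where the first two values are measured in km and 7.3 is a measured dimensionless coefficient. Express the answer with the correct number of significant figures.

106.41 km + 49.1 km = 155.51 km; the sum is limited to 1 decimal place (4 s.f.).
Carrying full precision, 155.51 × 7.3 = 1135.223 km; 7.3 has 2 s.f., so the result keeps min(4, 2) = 2 s.f.
Rounded to 2 significant figures: 1.1 × 10^3 km.

1.1 × 10^3 km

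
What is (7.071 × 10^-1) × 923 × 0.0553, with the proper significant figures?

36.1

(7.071 × 10^-1) × 923 × 0.0553 = 36.09172749
Multiplication/division keeps the fewest significant figures: 7.071 × 10^-1 → 4 s.f., 923 → 3 s.f., 0.0553 → 3 s.f.; limit is 3.
Rounded to 3 significant figures: 36.1.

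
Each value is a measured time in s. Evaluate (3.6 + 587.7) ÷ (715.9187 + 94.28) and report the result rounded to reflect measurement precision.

0.7298

3.6 + 587.7 = 591.3, limited to 1 d.p. → 4 s.f.; 715.9187 + 94.28 = 810.1987, limited to 2 d.p. → 5 s.f.
Carrying full precision, 591.3 ÷ 810.1987 = 0.729820968609…; keep min(4, 5) = 4 s.f.
Rounded to 4 significant figures: 0.7298.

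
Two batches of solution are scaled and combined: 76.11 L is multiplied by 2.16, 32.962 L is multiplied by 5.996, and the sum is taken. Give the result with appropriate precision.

76.11 × 2.16 = 164.3976 → 164 L (3 s.f., last digit at the 10^0 place).
32.962 × 5.996 = 197.640152 → 1.976 × 10^2 L (4 s.f., last digit at the 10^-1 place).
Sum: 362.037752 L; keep the coarser place, 10^0.
Result: 362 L.

362 L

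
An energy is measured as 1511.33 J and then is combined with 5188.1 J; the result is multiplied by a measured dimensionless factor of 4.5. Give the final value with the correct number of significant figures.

3.0 × 10^4 J

1511.33 J + 5188.1 J = 6699.43 J; the sum is limited to 1 decimal place (5 s.f.).
Carrying full precision, 6699.43 × 4.5 = 30147.435 J; 4.5 has 2 s.f., so the result keeps min(5, 2) = 2 s.f.
Rounded to 2 significant figures: 3.0 × 10^4 J.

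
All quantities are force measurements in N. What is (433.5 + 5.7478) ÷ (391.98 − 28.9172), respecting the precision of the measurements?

1.210

433.5 + 5.7478 = 439.2478, limited to 1 d.p. → 4 s.f.; 391.98 − 28.9172 = 363.0628, limited to 2 d.p. → 5 s.f.
Carrying full precision, 439.2478 ÷ 363.0628 = 1.20983973021…; keep min(4, 5) = 4 s.f.
Rounded to 4 significant figures: 1.210.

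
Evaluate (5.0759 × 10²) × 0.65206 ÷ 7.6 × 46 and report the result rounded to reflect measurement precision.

2.0 × 10³

(5.0759 × 10²) × 0.65206 ÷ 7.6 × 46 = 2003.29476689…
Multiplication/division keeps the fewest significant figures: 5.0759 × 10² → 5 s.f., 0.65206 → 5 s.f., 7.6 → 2 s.f., 46 → 2 s.f.; limit is 2.
Rounded to 2 significant figures: 2.0 × 10³.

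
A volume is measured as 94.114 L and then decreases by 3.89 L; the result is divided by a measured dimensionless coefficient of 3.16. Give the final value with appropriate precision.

94.114 L − 3.89 L = 90.224 L; the difference is limited to 2 decimal places (4 s.f.).
Carrying full precision, 90.224 ÷ 3.16 = 28.5518987342… L; 3.16 has 3 s.f., so the result keeps min(4, 3) = 3 s.f.
Rounded to 3 significant figures: 28.6 L.

28.6 L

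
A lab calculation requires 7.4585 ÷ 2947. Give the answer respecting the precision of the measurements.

7.4585 ÷ 2947 = 0.00253087885986…
Multiplication/division keeps the fewest significant figures: 7.4585 → 5 s.f., 2947 → 4 s.f.; limit is 4.
Rounded to 4 significant figures: 0.002531.

0.002531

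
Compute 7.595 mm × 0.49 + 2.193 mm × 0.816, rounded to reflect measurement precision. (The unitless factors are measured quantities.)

5.5 mm

7.595 × 0.49 = 3.72155 → 3.7 mm (2 s.f., last digit at the 10^-1 place).
2.193 × 0.816 = 1.789488 → 1.79 mm (3 s.f., last digit at the 10^-2 place).
Sum: 5.511038 mm; keep the coarser place, 10^-1.
Result: 5.5 mm.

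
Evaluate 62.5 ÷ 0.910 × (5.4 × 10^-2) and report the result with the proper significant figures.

62.5 ÷ 0.910 × (5.4 × 10^-2) = 3.70879120879…
Multiplication/division keeps the fewest significant figures: 62.5 → 3 s.f., 0.910 → 3 s.f., 5.4 × 10^-2 → 2 s.f.; limit is 2.
Rounded to 2 significant figures: 3.7.

3.7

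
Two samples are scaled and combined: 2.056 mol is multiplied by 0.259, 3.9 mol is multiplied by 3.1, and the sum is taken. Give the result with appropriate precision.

13 mol

2.056 × 0.259 = 0.532504 → 0.533 mol (3 s.f., last digit at the 10^-3 place).
3.9 × 3.1 = 12.09 → 12 mol (2 s.f., last digit at the 10^0 place).
Sum: 12.622504 mol; keep the coarser place, 10^0.
Result: 13 mol.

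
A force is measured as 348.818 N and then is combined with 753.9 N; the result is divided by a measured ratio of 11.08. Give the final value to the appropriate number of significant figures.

99.52 N

348.818 N + 753.9 N = 1102.718 N; the sum is limited to 1 decimal place (5 s.f.).
Carrying full precision, 1102.718 ÷ 11.08 = 99.5232851986… N; 11.08 has 4 s.f., so the result keeps min(5, 4) = 4 s.f.
Rounded to 4 significant figures: 99.52 N.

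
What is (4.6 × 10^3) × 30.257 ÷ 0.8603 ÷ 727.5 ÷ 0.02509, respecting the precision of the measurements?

8.9 × 10^3

(4.6 × 10^3) × 30.257 ÷ 0.8603 ÷ 727.5 ÷ 0.02509 = 8863.39522166…
Multiplication/division keeps the fewest significant figures: 4.6 × 10^3 → 2 s.f., 30.257 → 5 s.f., 0.8603 → 4 s.f., 727.5 → 4 s.f., 0.02509 → 4 s.f.; limit is 2.
Rounded to 2 significant figures: 8.9 × 10^3.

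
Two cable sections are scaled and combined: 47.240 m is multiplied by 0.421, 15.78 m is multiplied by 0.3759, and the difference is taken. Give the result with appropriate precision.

47.240 × 0.421 = 19.88804 → 19.9 m (3 s.f., last digit at the 10^-1 place).
15.78 × 0.3759 = 5.931702 → 5.932 m (4 s.f., last digit at the 10^-3 place).
Difference: 13.956338 m; keep the coarser place, 10^-1.
Result: 14.0 m.

14.0 m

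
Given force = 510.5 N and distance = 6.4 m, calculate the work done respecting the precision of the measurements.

work done = 510.5 N × 6.4 m = 3267.2 J.
510.5 has 4 significant figures; 6.4 has 2.
Division/multiplication keeps the fewest: 2 significant figures.
Rounded: 3.3 × 10^3 J.

3.3 × 10^3 J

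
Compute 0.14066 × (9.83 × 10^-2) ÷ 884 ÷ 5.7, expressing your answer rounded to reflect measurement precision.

2.7 × 10^-6

0.14066 × (9.83 × 10^-2) ÷ 884 ÷ 5.7 = 0.00000274408152735…
Multiplication/division keeps the fewest significant figures: 0.14066 → 5 s.f., 9.83 × 10^-2 → 3 s.f., 884 → 3 s.f., 5.7 → 2 s.f.; limit is 2.
Rounded to 2 significant figures: 2.7 × 10^-6.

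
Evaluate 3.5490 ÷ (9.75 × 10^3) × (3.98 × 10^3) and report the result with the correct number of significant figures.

3.5490 ÷ (9.75 × 10^3) × (3.98 × 10^3) = 1.44872
Multiplication/division keeps the fewest significant figures: 3.5490 → 5 s.f., 9.75 × 10^3 → 3 s.f., 3.98 × 10^3 → 3 s.f.; limit is 3.
Rounded to 3 significant figures: 1.45.

1.45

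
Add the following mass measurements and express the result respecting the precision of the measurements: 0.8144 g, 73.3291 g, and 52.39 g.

0.8144 g + 73.3291 g + 52.39 g = 126.5335 g.
Addition/subtraction keeps the fewest decimal places: 0.8144 → 4 decimal places, 73.3291 → 4 decimal places, 52.39 → 2 decimal places; limit is 2.
Rounded to 2 decimal places: 126.53 g.

126.53 g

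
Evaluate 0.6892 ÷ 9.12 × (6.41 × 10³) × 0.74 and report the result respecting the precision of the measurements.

3.6 × 10²

0.6892 ÷ 9.12 × (6.41 × 10³) × 0.74 = 358.459570175…
Multiplication/division keeps the fewest significant figures: 0.6892 → 4 s.f., 9.12 → 3 s.f., 6.41 × 10³ → 3 s.f., 0.74 → 2 s.f.; limit is 2.
Rounded to 2 significant figures: 3.6 × 10².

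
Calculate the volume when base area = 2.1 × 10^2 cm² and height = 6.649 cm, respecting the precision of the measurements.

volume = 2.1 × 10^2 cm² × 6.649 cm = 1396.29 cm³.
2.1 × 10^2 has 2 significant figures; 6.649 has 4.
Division/multiplication keeps the fewest: 2 significant figures.
Rounded: 1.4 × 10^3 cm³.

1.4 × 10^3 cm³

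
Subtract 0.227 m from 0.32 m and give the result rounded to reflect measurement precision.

0.09 m

0.32 m − 0.227 m = 0.093 m.
Addition/subtraction keeps the fewest decimal places: 0.32 → 2 decimal places, 0.227 → 3 decimal places; limit is 2.
Rounded to 2 decimal places: 0.09 m.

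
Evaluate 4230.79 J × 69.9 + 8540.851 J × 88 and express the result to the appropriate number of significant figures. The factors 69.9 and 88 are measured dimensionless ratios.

4230.79 × 69.9 = 295732.221 → 2.96 × 10⁵ J (3 s.f., last digit at the 10^3 place).
8540.851 × 88 = 751594.888 → 7.5 × 10⁵ J (2 s.f., last digit at the 10^4 place).
Sum: 1047327.109 J; keep the coarser place, 10^4.
Result: 1.05 × 10⁶ J.

1.05 × 10⁶ J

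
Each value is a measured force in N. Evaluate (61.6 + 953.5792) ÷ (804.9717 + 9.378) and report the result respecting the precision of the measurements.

1.2466

61.6 + 953.5792 = 1015.1792, limited to 1 d.p. → 5 s.f.; 804.9717 + 9.378 = 814.3497, limited to 3 d.p. → 6 s.f.
Carrying full precision, 1015.1792 ÷ 814.3497 = 1.24661334068…; keep min(5, 6) = 5 s.f.
Rounded to 5 significant figures: 1.2466.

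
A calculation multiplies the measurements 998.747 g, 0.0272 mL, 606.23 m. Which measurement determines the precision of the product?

0.0272 mL

998.747 g → 6 s.f.; 0.0272 mL → 3 s.f.; 606.23 m → 5 s.f.
The fewest is 3 significant figures, from 0.0272 mL.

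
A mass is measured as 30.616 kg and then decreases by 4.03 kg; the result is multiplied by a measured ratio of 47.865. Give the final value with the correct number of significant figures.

30.616 kg − 4.03 kg = 26.586 kg; the difference is limited to 2 decimal places (4 s.f.).
Carrying full precision, 26.586 × 47.865 = 1272.53889 kg; 47.865 has 5 s.f., so the result keeps min(4, 5) = 4 s.f.
Rounded to 4 significant figures: 1273 kg.

1273 kg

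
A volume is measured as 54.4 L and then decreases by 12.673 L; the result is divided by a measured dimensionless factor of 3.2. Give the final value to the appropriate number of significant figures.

13 L

54.4 L − 12.673 L = 41.727 L; the difference is limited to 1 decimal place (3 s.f.).
Carrying full precision, 41.727 ÷ 3.2 = 13.0396875 L; 3.2 has 2 s.f., so the result keeps min(3, 2) = 2 s.f.
Rounded to 2 significant figures: 13 L.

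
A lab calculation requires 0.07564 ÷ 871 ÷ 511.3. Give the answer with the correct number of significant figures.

1.70 × 10^-7

0.07564 ÷ 871 ÷ 511.3 = 1.6984687958 × 10^-7…
Multiplication/division keeps the fewest significant figures: 0.07564 → 4 s.f., 871 → 3 s.f., 511.3 → 4 s.f.; limit is 3.
Rounded to 3 significant figures: 1.70 × 10^-7.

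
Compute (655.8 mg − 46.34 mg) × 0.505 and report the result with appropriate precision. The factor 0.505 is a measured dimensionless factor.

655.8 mg − 46.34 mg = 609.46 mg; the difference is limited to 1 decimal place (4 s.f.).
Carrying full precision, 609.46 × 0.505 = 307.7773 mg; 0.505 has 3 s.f., so the result keeps min(4, 3) = 3 s.f.
Rounded to 3 significant figures: 308 mg.

308 mg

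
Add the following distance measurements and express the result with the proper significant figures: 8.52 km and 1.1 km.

8.52 km + 1.1 km = 9.62 km.
Addition/subtraction keeps the fewest decimal places: 8.52 → 2 decimal places, 1.1 → 1 decimal place; limit is 1.
Rounded to 1 decimal place: 9.6 km.

9.6 km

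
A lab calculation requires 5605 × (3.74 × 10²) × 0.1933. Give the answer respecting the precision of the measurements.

4.05 × 10⁵

5605 × (3.74 × 10²) × 0.1933 = 405208.991
Multiplication/division keeps the fewest significant figures: 5605 → 4 s.f., 3.74 × 10² → 3 s.f., 0.1933 → 4 s.f.; limit is 3.
Rounded to 3 significant figures: 4.05 × 10⁵.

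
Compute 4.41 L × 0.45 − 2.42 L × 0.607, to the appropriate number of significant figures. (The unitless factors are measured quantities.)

4.41 × 0.45 = 1.9845 → 2.0 L (2 s.f., last digit at the 10^-1 place).
2.42 × 0.607 = 1.46894 → 1.47 L (3 s.f., last digit at the 10^-2 place).
Difference: 0.51556 L; keep the coarser place, 10^-1.
Result: 5 × 10^-1 L.

5 × 10^-1 L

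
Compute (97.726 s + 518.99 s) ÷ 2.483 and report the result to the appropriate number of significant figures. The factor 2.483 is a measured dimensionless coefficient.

97.726 s + 518.99 s = 616.716 s; the sum is limited to 2 decimal places (5 s.f.).
Carrying full precision, 616.716 ÷ 2.483 = 248.375352396… s; 2.483 has 4 s.f., so the result keeps min(5, 4) = 4 s.f.
Rounded to 4 significant figures: 248.4 s.

248.4 s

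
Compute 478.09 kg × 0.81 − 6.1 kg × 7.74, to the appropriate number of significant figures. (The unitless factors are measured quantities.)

478.09 × 0.81 = 387.2529 → 3.9 × 10² kg (2 s.f., last digit at the 10^1 place).
6.1 × 7.74 = 47.214 → 47 kg (2 s.f., last digit at the 10^0 place).
Difference: 340.0389 kg; keep the coarser place, 10^1.
Result: 3.4 × 10² kg.

3.4 × 10² kg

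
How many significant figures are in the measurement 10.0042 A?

10.0042: zeros between nonzero digits are significant.

6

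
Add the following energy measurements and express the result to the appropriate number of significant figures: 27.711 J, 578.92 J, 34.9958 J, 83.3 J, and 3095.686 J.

27.711 J + 578.92 J + 34.9958 J + 83.3 J + 3095.686 J = 3820.6128 J.
Addition/subtraction keeps the fewest decimal places: 27.711 → 3 decimal places, 578.92 → 2 decimal places, 34.9958 → 4 decimal places, 83.3 → 1 decimal place, 3095.686 → 3 decimal places; limit is 1.
Rounded to 1 decimal place: 3820.6 J.

3820.6 J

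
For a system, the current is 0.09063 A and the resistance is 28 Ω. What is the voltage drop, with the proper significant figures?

voltage drop = 0.09063 A × 28 Ω = 2.53764 V.
0.09063 has 4 significant figures; 28 has 2.
Division/multiplication keeps the fewest: 2 significant figures.
Rounded: 2.5 V.

2.5 V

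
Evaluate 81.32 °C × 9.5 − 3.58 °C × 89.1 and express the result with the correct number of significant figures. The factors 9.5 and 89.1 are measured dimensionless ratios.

81.32 × 9.5 = 772.54 → 7.7 × 10^2 °C (2 s.f., last digit at the 10^1 place).
3.58 × 89.1 = 318.978 → 319 °C (3 s.f., last digit at the 10^0 place).
Difference: 453.562 °C; keep the coarser place, 10^1.
Result: 4.5 × 10^2 °C.

4.5 × 10^2 °C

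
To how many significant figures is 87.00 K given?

4

87.00: trailing zeros after a decimal point are significant.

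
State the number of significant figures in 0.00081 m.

0.00081: leading zeros are not significant.

2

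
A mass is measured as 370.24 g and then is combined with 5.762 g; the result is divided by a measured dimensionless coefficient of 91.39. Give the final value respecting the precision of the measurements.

4.114 g

370.24 g + 5.762 g = 376.002 g; the sum is limited to 2 decimal places (5 s.f.).
Carrying full precision, 376.002 ÷ 91.39 = 4.11425757742… g; 91.39 has 4 s.f., so the result keeps min(5, 4) = 4 s.f.
Rounded to 4 significant figures: 4.114 g.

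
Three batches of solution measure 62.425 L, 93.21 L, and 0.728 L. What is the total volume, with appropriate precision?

156.36 L

62.425 L + 93.21 L + 0.728 L = 156.363 L.
Addition/subtraction keeps the fewest decimal places: 62.425 → 3 decimal places, 93.21 → 2 decimal places, 0.728 → 3 decimal places; limit is 2.
Rounded to 2 decimal places: 156.36 L.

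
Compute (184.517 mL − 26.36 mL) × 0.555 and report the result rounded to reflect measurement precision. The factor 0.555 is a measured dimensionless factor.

87.8 mL

184.517 mL − 26.36 mL = 158.157 mL; the difference is limited to 2 decimal places (5 s.f.).
Carrying full precision, 158.157 × 0.555 = 87.777135 mL; 0.555 has 3 s.f., so the result keeps min(5, 3) = 3 s.f.
Rounded to 3 significant figures: 87.8 mL.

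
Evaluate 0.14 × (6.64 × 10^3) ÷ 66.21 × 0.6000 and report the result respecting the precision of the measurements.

8.4

0.14 × (6.64 × 10^3) ÷ 66.21 × 0.6000 = 8.42410512007…
Multiplication/division keeps the fewest significant figures: 0.14 → 2 s.f., 6.64 × 10^3 → 3 s.f., 66.21 → 4 s.f., 0.6000 → 4 s.f.; limit is 2.
Rounded to 2 significant figures: 8.4.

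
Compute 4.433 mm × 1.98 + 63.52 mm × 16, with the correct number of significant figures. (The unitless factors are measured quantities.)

1.0 × 10³ mm

4.433 × 1.98 = 8.77734 → 8.78 mm (3 s.f., last digit at the 10^-2 place).
63.52 × 16 = 1016.32 → 1.0 × 10³ mm (2 s.f., last digit at the 10^2 place).
Sum: 1025.09734 mm; keep the coarser place, 10^2.
Result: 1.0 × 10³ mm.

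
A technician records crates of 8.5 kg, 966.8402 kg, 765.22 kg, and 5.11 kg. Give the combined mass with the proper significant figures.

8.5 kg + 966.8402 kg + 765.22 kg + 5.11 kg = 1745.6702 kg.
Addition/subtraction keeps the fewest decimal places: 8.5 → 1 decimal place, 966.8402 → 4 decimal places, 765.22 → 2 decimal places, 5.11 → 2 decimal places; limit is 1.
Rounded to 1 decimal place: 1745.7 kg.

1745.7 kg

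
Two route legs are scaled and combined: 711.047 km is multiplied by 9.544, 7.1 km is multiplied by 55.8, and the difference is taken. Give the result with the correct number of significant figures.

711.047 × 9.544 = 6786.232568 → 6786 km (4 s.f., last digit at the 10^0 place).
7.1 × 55.8 = 396.18 → 4.0 × 10² km (2 s.f., last digit at the 10^1 place).
Difference: 6390.052568 km; keep the coarser place, 10^1.
Result: 6.39 × 10³ km.

6.39 × 10³ km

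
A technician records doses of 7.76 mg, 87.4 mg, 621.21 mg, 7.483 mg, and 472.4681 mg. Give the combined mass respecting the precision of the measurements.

1196.3 mg

7.76 mg + 87.4 mg + 621.21 mg + 7.483 mg + 472.4681 mg = 1196.3211 mg.
Addition/subtraction keeps the fewest decimal places: 7.76 → 2 decimal places, 87.4 → 1 decimal place, 621.21 → 2 decimal places, 7.483 → 3 decimal places, 472.4681 → 4 decimal places; limit is 1.
Rounded to 1 decimal place: 1196.3 mg.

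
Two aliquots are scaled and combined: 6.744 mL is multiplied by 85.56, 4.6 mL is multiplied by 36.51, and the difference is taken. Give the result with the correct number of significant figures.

6.744 × 85.56 = 577.01664 → 577.0 mL (4 s.f., last digit at the 10^-1 place).
4.6 × 36.51 = 167.946 → 1.7 × 10^2 mL (2 s.f., last digit at the 10^1 place).
Difference: 409.07064 mL; keep the coarser place, 10^1.
Result: 4.1 × 10^2 mL.

4.1 × 10^2 mL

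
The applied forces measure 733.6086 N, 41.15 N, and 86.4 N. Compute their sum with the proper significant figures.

733.6086 N + 41.15 N + 86.4 N = 861.1586 N.
Addition/subtraction keeps the fewest decimal places: 733.6086 → 4 decimal places, 41.15 → 2 decimal places, 86.4 → 1 decimal place; limit is 1.
Rounded to 1 decimal place: 8.612 × 10² N.

8.612 × 10² N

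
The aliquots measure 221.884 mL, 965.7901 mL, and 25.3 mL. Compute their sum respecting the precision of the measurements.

1.2130 × 10^3 mL

221.884 mL + 965.7901 mL + 25.3 mL = 1212.9741 mL.
Addition/subtraction keeps the fewest decimal places: 221.884 → 3 decimal places, 965.7901 → 4 decimal places, 25.3 → 1 decimal place; limit is 1.
Rounded to 1 decimal place: 1.2130 × 10^3 mL.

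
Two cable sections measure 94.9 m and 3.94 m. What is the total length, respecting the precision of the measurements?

94.9 m + 3.94 m = 98.84 m.
Addition/subtraction keeps the fewest decimal places: 94.9 → 1 decimal place, 3.94 → 2 decimal places; limit is 1.
Rounded to 1 decimal place: 98.8 m.

98.8 m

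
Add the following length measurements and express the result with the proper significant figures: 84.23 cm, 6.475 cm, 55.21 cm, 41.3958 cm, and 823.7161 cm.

1011.03 cm

84.23 cm + 6.475 cm + 55.21 cm + 41.3958 cm + 823.7161 cm = 1011.0269 cm.
Addition/subtraction keeps the fewest decimal places: 84.23 → 2 decimal places, 6.475 → 3 decimal places, 55.21 → 2 decimal places, 41.3958 → 4 decimal places, 823.7161 → 4 decimal places; limit is 2.
Rounded to 2 decimal places: 1011.03 cm.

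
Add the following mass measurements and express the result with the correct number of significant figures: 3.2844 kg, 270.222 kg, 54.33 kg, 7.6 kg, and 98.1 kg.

433.5 kg

3.2844 kg + 270.222 kg + 54.33 kg + 7.6 kg + 98.1 kg = 433.5364 kg.
Addition/subtraction keeps the fewest decimal places: 3.2844 → 4 decimal places, 270.222 → 3 decimal places, 54.33 → 2 decimal places, 7.6 → 1 decimal place, 98.1 → 1 decimal place; limit is 1.
Rounded to 1 decimal place: 433.5 kg.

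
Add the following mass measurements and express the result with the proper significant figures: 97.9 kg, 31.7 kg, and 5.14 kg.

134.7 kg

97.9 kg + 31.7 kg + 5.14 kg = 134.74 kg.
Addition/subtraction keeps the fewest decimal places: 97.9 → 1 decimal place, 31.7 → 1 decimal place, 5.14 → 2 decimal places; limit is 1.
Rounded to 1 decimal place: 134.7 kg.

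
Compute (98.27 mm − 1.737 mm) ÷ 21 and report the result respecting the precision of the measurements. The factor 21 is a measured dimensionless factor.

98.27 mm − 1.737 mm = 96.533 mm; the difference is limited to 2 decimal places (4 s.f.).
Carrying full precision, 96.533 ÷ 21 = 4.59680952381… mm; 21 has 2 s.f., so the result keeps min(4, 2) = 2 s.f.
Rounded to 2 significant figures: 4.6 mm.

4.6 mm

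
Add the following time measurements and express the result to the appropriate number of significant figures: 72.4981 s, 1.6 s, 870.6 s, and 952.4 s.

1897.1 s

72.4981 s + 1.6 s + 870.6 s + 952.4 s = 1897.0981 s.
Addition/subtraction keeps the fewest decimal places: 72.4981 → 4 decimal places, 1.6 → 1 decimal place, 870.6 → 1 decimal place, 952.4 → 1 decimal place; limit is 1.
Rounded to 1 decimal place: 1897.1 s.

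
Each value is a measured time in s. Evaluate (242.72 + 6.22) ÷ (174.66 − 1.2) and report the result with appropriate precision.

1.435

242.72 + 6.22 = 248.94, limited to 2 d.p. → 5 s.f.; 174.66 − 1.2 = 173.46, limited to 1 d.p. → 4 s.f.
Carrying full precision, 248.94 ÷ 173.46 = 1.43514354895…; keep min(5, 4) = 4 s.f.
Rounded to 4 significant figures: 1.435.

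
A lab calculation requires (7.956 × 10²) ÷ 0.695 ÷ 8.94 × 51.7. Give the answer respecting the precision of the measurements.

(7.956 × 10²) ÷ 0.695 ÷ 8.94 × 51.7 = 6620.07628796…
Multiplication/division keeps the fewest significant figures: 7.956 × 10² → 4 s.f., 0.695 → 3 s.f., 8.94 → 3 s.f., 51.7 → 3 s.f.; limit is 3.
Rounded to 3 significant figures: 6.62 × 10³.

6.62 × 10³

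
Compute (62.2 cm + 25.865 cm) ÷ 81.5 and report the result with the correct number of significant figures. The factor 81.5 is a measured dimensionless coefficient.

1.08 cm

62.2 cm + 25.865 cm = 88.065 cm; the sum is limited to 1 decimal place (3 s.f.).
Carrying full precision, 88.065 ÷ 81.5 = 1.08055214724… cm; 81.5 has 3 s.f., so the result keeps min(3, 3) = 3 s.f.
Rounded to 3 significant figures: 1.08 cm.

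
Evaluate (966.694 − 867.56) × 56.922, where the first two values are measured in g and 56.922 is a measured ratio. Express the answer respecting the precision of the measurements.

966.694 g − 867.56 g = 99.134 g; the difference is limited to 2 decimal places (4 s.f.).
Carrying full precision, 99.134 × 56.922 = 5642.905548 g; 56.922 has 5 s.f., so the result keeps min(4, 5) = 4 s.f.
Rounded to 4 significant figures: 5643 g.

5643 g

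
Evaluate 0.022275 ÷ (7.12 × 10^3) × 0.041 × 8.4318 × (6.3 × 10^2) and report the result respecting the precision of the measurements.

6.8 × 10^-4

0.022275 ÷ (7.12 × 10^3) × 0.041 × 8.4318 × (6.3 × 10^2) = 0.000681369080246…
Multiplication/division keeps the fewest significant figures: 0.022275 → 5 s.f., 7.12 × 10^3 → 3 s.f., 0.041 → 2 s.f., 8.4318 → 5 s.f., 6.3 × 10^2 → 2 s.f.; limit is 2.
Rounded to 2 significant figures: 6.8 × 10^-4.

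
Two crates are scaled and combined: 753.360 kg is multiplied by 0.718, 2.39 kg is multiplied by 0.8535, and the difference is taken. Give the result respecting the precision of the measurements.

753.360 × 0.718 = 540.91248 → 541 kg (3 s.f., last digit at the 10^0 place).
2.39 × 0.8535 = 2.039865 → 2.04 kg (3 s.f., last digit at the 10^-2 place).
Difference: 538.872615 kg; keep the coarser place, 10^0.
Result: 539 kg.

539 kg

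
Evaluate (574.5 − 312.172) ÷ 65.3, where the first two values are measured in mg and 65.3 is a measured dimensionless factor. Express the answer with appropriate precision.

4.02 mg

574.5 mg − 312.172 mg = 262.328 mg; the difference is limited to 1 decimal place (4 s.f.).
Carrying full precision, 262.328 ÷ 65.3 = 4.01727411945… mg; 65.3 has 3 s.f., so the result keeps min(4, 3) = 3 s.f.
Rounded to 3 significant figures: 4.02 mg.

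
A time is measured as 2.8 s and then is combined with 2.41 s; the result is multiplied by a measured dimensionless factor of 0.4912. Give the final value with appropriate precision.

2.6 s

2.8 s + 2.41 s = 5.21 s; the sum is limited to 1 decimal place (2 s.f.).
Carrying full precision, 5.21 × 0.4912 = 2.559152 s; 0.4912 has 4 s.f., so the result keeps min(2, 4) = 2 s.f.
Rounded to 2 significant figures: 2.6 s.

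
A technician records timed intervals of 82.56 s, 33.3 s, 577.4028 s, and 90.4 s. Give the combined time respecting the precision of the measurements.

783.7 s

82.56 s + 33.3 s + 577.4028 s + 90.4 s = 783.6628 s.
Addition/subtraction keeps the fewest decimal places: 82.56 → 2 decimal places, 33.3 → 1 decimal place, 577.4028 → 4 decimal places, 90.4 → 1 decimal place; limit is 1.
Rounded to 1 decimal place: 783.7 s.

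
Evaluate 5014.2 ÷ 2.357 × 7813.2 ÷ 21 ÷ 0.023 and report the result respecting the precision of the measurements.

5014.2 ÷ 2.357 × 7813.2 ÷ 21 ÷ 0.023 = 34413106.6705…
Multiplication/division keeps the fewest significant figures: 5014.2 → 5 s.f., 2.357 → 4 s.f., 7813.2 → 5 s.f., 21 → 2 s.f., 0.023 → 2 s.f.; limit is 2.
Rounded to 2 significant figures: 3.4 × 10⁷.

3.4 × 10⁷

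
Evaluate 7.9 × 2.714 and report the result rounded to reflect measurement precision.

21

7.9 × 2.714 = 21.4406
Multiplication/division keeps the fewest significant figures: 7.9 → 2 s.f., 2.714 → 4 s.f.; limit is 2.
Rounded to 2 significant figures: 21.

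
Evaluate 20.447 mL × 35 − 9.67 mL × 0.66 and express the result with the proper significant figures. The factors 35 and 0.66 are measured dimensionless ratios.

20.447 × 35 = 715.645 → 7.2 × 10² mL (2 s.f., last digit at the 10^1 place).
9.67 × 0.66 = 6.3822 → 6.4 mL (2 s.f., last digit at the 10^-1 place).
Difference: 709.2628 mL; keep the coarser place, 10^1.
Result: 7.1 × 10² mL.

7.1 × 10² mL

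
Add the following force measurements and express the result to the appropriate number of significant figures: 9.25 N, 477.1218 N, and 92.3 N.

9.25 N + 477.1218 N + 92.3 N = 578.6718 N.
Addition/subtraction keeps the fewest decimal places: 9.25 → 2 decimal places, 477.1218 → 4 decimal places, 92.3 → 1 decimal place; limit is 1.
Rounded to 1 decimal place: 578.7 N.

578.7 N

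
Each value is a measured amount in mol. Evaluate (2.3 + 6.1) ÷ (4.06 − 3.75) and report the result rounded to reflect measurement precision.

27

2.3 + 6.1 = 8.4, limited to 1 d.p. → 2 s.f.; 4.06 − 3.75 = 0.31, limited to 2 d.p. → 2 s.f.
Carrying full precision, 8.4 ÷ 0.31 = 27.0967741935…; keep min(2, 2) = 2 s.f.
Rounded to 2 significant figures: 27.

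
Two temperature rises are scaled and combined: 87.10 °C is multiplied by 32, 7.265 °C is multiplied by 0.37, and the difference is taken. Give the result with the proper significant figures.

87.10 × 32 = 2787.2 → 2.8 × 10³ °C (2 s.f., last digit at the 10^2 place).
7.265 × 0.37 = 2.68805 → 2.7 °C (2 s.f., last digit at the 10^-1 place).
Difference: 2784.51195 °C; keep the coarser place, 10^2.
Result: 2.8 × 10³ °C.

2.8 × 10³ °C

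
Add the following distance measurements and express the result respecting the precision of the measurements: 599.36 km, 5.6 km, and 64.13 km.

599.36 km + 5.6 km + 64.13 km = 669.09 km.
Addition/subtraction keeps the fewest decimal places: 599.36 → 2 decimal places, 5.6 → 1 decimal place, 64.13 → 2 decimal places; limit is 1.
Rounded to 1 decimal place: 669.1 km.

669.1 km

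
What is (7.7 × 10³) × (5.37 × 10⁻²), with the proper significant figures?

4.1 × 10²

(7.7 × 10³) × (5.37 × 10⁻²) = 413.49
Multiplication/division keeps the fewest significant figures: 7.7 × 10³ → 2 s.f., 5.37 × 10⁻² → 3 s.f.; limit is 2.
Rounded to 2 significant figures: 4.1 × 10².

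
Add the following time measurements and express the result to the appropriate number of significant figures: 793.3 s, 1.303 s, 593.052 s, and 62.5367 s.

1450.2 s

793.3 s + 1.303 s + 593.052 s + 62.5367 s = 1450.1917 s.
Addition/subtraction keeps the fewest decimal places: 793.3 → 1 decimal place, 1.303 → 3 decimal places, 593.052 → 3 decimal places, 62.5367 → 4 decimal places; limit is 1.
Rounded to 1 decimal place: 1450.2 s.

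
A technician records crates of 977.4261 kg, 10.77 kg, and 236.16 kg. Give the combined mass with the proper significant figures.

1.22436 × 10³ kg

977.4261 kg + 10.77 kg + 236.16 kg = 1224.3561 kg.
Addition/subtraction keeps the fewest decimal places: 977.4261 → 4 decimal places, 10.77 → 2 decimal places, 236.16 → 2 decimal places; limit is 2.
Rounded to 2 decimal places: 1.22436 × 10³ kg.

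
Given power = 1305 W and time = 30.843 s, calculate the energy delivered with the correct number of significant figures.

4.025 × 10⁴ J

energy delivered = 1305 W × 30.843 s = 40250.115 J.
1305 has 4 significant figures; 30.843 has 5.
Division/multiplication keeps the fewest: 4 significant figures.
Rounded: 4.025 × 10⁴ J.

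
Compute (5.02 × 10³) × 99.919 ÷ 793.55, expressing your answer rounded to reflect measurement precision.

632

(5.02 × 10³) × 99.919 ÷ 793.55 = 632.087933968…
Multiplication/division keeps the fewest significant figures: 5.02 × 10³ → 3 s.f., 99.919 → 5 s.f., 793.55 → 5 s.f.; limit is 3.
Rounded to 3 significant figures: 632.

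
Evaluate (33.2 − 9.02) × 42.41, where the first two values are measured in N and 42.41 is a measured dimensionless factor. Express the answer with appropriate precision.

33.2 N − 9.02 N = 24.18 N; the difference is limited to 1 decimal place (3 s.f.).
Carrying full precision, 24.18 × 42.41 = 1025.4738 N; 42.41 has 4 s.f., so the result keeps min(3, 4) = 3 s.f.
Rounded to 3 significant figures: 1.03 × 10^3 N.

1.03 × 10^3 N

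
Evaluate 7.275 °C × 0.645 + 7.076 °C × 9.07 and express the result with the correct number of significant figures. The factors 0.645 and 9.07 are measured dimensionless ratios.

68.9 °C

7.275 × 0.645 = 4.692375 → 4.69 °C (3 s.f., last digit at the 10^-2 place).
7.076 × 9.07 = 64.17932 → 64.2 °C (3 s.f., last digit at the 10^-1 place).
Sum: 68.871695 °C; keep the coarser place, 10^-1.
Result: 68.9 °C.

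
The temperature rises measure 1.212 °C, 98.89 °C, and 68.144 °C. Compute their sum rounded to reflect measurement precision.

1.212 °C + 98.89 °C + 68.144 °C = 168.246 °C.
Addition/subtraction keeps the fewest decimal places: 1.212 → 3 decimal places, 98.89 → 2 decimal places, 68.144 → 3 decimal places; limit is 2.
Rounded to 2 decimal places: 168.25 °C.

168.25 °C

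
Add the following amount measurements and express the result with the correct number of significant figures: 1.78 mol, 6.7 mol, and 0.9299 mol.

1.78 mol + 6.7 mol + 0.9299 mol = 9.4099 mol.
Addition/subtraction keeps the fewest decimal places: 1.78 → 2 decimal places, 6.7 → 1 decimal place, 0.9299 → 4 decimal places; limit is 1.
Rounded to 1 decimal place: 9.4 mol.

9.4 mol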